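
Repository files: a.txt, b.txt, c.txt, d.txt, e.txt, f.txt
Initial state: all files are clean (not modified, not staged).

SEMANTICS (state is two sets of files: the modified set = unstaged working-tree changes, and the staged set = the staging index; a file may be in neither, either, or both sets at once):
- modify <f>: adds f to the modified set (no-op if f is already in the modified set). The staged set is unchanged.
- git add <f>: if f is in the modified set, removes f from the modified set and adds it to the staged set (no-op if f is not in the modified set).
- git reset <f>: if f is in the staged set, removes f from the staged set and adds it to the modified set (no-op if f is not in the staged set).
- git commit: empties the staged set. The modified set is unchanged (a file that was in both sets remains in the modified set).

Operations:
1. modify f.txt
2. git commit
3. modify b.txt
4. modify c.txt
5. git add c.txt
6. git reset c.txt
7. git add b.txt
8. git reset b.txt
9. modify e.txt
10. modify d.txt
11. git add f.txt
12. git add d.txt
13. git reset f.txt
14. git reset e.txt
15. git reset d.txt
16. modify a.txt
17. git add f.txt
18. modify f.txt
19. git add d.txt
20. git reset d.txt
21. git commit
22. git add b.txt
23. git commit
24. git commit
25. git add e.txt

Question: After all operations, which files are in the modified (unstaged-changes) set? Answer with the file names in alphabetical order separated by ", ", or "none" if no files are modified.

After op 1 (modify f.txt): modified={f.txt} staged={none}
After op 2 (git commit): modified={f.txt} staged={none}
After op 3 (modify b.txt): modified={b.txt, f.txt} staged={none}
After op 4 (modify c.txt): modified={b.txt, c.txt, f.txt} staged={none}
After op 5 (git add c.txt): modified={b.txt, f.txt} staged={c.txt}
After op 6 (git reset c.txt): modified={b.txt, c.txt, f.txt} staged={none}
After op 7 (git add b.txt): modified={c.txt, f.txt} staged={b.txt}
After op 8 (git reset b.txt): modified={b.txt, c.txt, f.txt} staged={none}
After op 9 (modify e.txt): modified={b.txt, c.txt, e.txt, f.txt} staged={none}
After op 10 (modify d.txt): modified={b.txt, c.txt, d.txt, e.txt, f.txt} staged={none}
After op 11 (git add f.txt): modified={b.txt, c.txt, d.txt, e.txt} staged={f.txt}
After op 12 (git add d.txt): modified={b.txt, c.txt, e.txt} staged={d.txt, f.txt}
After op 13 (git reset f.txt): modified={b.txt, c.txt, e.txt, f.txt} staged={d.txt}
After op 14 (git reset e.txt): modified={b.txt, c.txt, e.txt, f.txt} staged={d.txt}
After op 15 (git reset d.txt): modified={b.txt, c.txt, d.txt, e.txt, f.txt} staged={none}
After op 16 (modify a.txt): modified={a.txt, b.txt, c.txt, d.txt, e.txt, f.txt} staged={none}
After op 17 (git add f.txt): modified={a.txt, b.txt, c.txt, d.txt, e.txt} staged={f.txt}
After op 18 (modify f.txt): modified={a.txt, b.txt, c.txt, d.txt, e.txt, f.txt} staged={f.txt}
After op 19 (git add d.txt): modified={a.txt, b.txt, c.txt, e.txt, f.txt} staged={d.txt, f.txt}
After op 20 (git reset d.txt): modified={a.txt, b.txt, c.txt, d.txt, e.txt, f.txt} staged={f.txt}
After op 21 (git commit): modified={a.txt, b.txt, c.txt, d.txt, e.txt, f.txt} staged={none}
After op 22 (git add b.txt): modified={a.txt, c.txt, d.txt, e.txt, f.txt} staged={b.txt}
After op 23 (git commit): modified={a.txt, c.txt, d.txt, e.txt, f.txt} staged={none}
After op 24 (git commit): modified={a.txt, c.txt, d.txt, e.txt, f.txt} staged={none}
After op 25 (git add e.txt): modified={a.txt, c.txt, d.txt, f.txt} staged={e.txt}

Answer: a.txt, c.txt, d.txt, f.txt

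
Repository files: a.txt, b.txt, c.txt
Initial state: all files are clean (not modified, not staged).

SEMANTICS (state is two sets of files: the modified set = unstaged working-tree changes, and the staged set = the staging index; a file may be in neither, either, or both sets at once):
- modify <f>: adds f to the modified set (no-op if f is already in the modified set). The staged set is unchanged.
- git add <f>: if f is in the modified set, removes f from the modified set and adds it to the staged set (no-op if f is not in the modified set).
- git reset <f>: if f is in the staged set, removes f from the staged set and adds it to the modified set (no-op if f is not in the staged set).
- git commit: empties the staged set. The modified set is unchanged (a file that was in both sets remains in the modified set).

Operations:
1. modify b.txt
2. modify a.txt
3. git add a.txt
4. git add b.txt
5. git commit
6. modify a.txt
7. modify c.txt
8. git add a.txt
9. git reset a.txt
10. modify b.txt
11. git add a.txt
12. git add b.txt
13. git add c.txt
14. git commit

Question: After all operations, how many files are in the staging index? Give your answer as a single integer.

Answer: 0

Derivation:
After op 1 (modify b.txt): modified={b.txt} staged={none}
After op 2 (modify a.txt): modified={a.txt, b.txt} staged={none}
After op 3 (git add a.txt): modified={b.txt} staged={a.txt}
After op 4 (git add b.txt): modified={none} staged={a.txt, b.txt}
After op 5 (git commit): modified={none} staged={none}
After op 6 (modify a.txt): modified={a.txt} staged={none}
After op 7 (modify c.txt): modified={a.txt, c.txt} staged={none}
After op 8 (git add a.txt): modified={c.txt} staged={a.txt}
After op 9 (git reset a.txt): modified={a.txt, c.txt} staged={none}
After op 10 (modify b.txt): modified={a.txt, b.txt, c.txt} staged={none}
After op 11 (git add a.txt): modified={b.txt, c.txt} staged={a.txt}
After op 12 (git add b.txt): modified={c.txt} staged={a.txt, b.txt}
After op 13 (git add c.txt): modified={none} staged={a.txt, b.txt, c.txt}
After op 14 (git commit): modified={none} staged={none}
Final staged set: {none} -> count=0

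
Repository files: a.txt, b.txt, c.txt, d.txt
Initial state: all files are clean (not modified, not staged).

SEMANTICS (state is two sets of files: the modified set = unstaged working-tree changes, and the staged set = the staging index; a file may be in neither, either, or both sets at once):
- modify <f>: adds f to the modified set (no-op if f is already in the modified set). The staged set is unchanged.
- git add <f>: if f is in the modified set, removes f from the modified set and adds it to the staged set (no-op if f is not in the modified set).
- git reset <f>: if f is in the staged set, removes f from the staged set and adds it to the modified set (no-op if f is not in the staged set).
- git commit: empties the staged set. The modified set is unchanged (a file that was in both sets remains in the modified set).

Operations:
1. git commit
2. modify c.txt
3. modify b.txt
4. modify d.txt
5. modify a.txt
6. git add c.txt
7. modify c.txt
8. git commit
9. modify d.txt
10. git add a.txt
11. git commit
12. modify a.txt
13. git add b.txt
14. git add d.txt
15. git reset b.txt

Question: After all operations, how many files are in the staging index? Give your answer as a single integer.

After op 1 (git commit): modified={none} staged={none}
After op 2 (modify c.txt): modified={c.txt} staged={none}
After op 3 (modify b.txt): modified={b.txt, c.txt} staged={none}
After op 4 (modify d.txt): modified={b.txt, c.txt, d.txt} staged={none}
After op 5 (modify a.txt): modified={a.txt, b.txt, c.txt, d.txt} staged={none}
After op 6 (git add c.txt): modified={a.txt, b.txt, d.txt} staged={c.txt}
After op 7 (modify c.txt): modified={a.txt, b.txt, c.txt, d.txt} staged={c.txt}
After op 8 (git commit): modified={a.txt, b.txt, c.txt, d.txt} staged={none}
After op 9 (modify d.txt): modified={a.txt, b.txt, c.txt, d.txt} staged={none}
After op 10 (git add a.txt): modified={b.txt, c.txt, d.txt} staged={a.txt}
After op 11 (git commit): modified={b.txt, c.txt, d.txt} staged={none}
After op 12 (modify a.txt): modified={a.txt, b.txt, c.txt, d.txt} staged={none}
After op 13 (git add b.txt): modified={a.txt, c.txt, d.txt} staged={b.txt}
After op 14 (git add d.txt): modified={a.txt, c.txt} staged={b.txt, d.txt}
After op 15 (git reset b.txt): modified={a.txt, b.txt, c.txt} staged={d.txt}
Final staged set: {d.txt} -> count=1

Answer: 1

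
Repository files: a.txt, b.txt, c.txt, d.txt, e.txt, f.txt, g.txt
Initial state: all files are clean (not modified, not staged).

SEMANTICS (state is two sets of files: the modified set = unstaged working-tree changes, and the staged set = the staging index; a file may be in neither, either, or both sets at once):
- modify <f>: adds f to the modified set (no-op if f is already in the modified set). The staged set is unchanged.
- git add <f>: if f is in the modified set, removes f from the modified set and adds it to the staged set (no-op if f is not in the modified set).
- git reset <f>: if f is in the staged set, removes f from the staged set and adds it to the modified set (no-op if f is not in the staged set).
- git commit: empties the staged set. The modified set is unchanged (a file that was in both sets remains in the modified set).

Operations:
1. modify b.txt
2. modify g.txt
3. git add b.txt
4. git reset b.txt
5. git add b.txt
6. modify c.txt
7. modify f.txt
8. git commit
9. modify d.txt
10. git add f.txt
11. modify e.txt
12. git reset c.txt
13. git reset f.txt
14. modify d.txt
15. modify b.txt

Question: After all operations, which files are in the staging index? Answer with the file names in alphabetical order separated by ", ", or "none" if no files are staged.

After op 1 (modify b.txt): modified={b.txt} staged={none}
After op 2 (modify g.txt): modified={b.txt, g.txt} staged={none}
After op 3 (git add b.txt): modified={g.txt} staged={b.txt}
After op 4 (git reset b.txt): modified={b.txt, g.txt} staged={none}
After op 5 (git add b.txt): modified={g.txt} staged={b.txt}
After op 6 (modify c.txt): modified={c.txt, g.txt} staged={b.txt}
After op 7 (modify f.txt): modified={c.txt, f.txt, g.txt} staged={b.txt}
After op 8 (git commit): modified={c.txt, f.txt, g.txt} staged={none}
After op 9 (modify d.txt): modified={c.txt, d.txt, f.txt, g.txt} staged={none}
After op 10 (git add f.txt): modified={c.txt, d.txt, g.txt} staged={f.txt}
After op 11 (modify e.txt): modified={c.txt, d.txt, e.txt, g.txt} staged={f.txt}
After op 12 (git reset c.txt): modified={c.txt, d.txt, e.txt, g.txt} staged={f.txt}
After op 13 (git reset f.txt): modified={c.txt, d.txt, e.txt, f.txt, g.txt} staged={none}
After op 14 (modify d.txt): modified={c.txt, d.txt, e.txt, f.txt, g.txt} staged={none}
After op 15 (modify b.txt): modified={b.txt, c.txt, d.txt, e.txt, f.txt, g.txt} staged={none}

Answer: none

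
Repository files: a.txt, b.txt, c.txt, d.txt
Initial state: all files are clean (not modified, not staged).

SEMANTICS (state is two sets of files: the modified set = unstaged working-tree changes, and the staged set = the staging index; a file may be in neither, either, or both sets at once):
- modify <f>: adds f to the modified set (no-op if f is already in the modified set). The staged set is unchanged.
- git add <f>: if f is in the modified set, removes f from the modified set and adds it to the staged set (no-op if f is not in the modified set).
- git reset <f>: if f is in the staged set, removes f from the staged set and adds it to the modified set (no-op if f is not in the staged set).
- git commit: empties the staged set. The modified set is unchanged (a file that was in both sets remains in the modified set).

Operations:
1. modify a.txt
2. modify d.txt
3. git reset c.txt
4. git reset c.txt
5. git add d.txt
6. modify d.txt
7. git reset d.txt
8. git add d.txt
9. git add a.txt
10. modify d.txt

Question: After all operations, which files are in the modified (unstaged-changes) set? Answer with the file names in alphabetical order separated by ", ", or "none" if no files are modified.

After op 1 (modify a.txt): modified={a.txt} staged={none}
After op 2 (modify d.txt): modified={a.txt, d.txt} staged={none}
After op 3 (git reset c.txt): modified={a.txt, d.txt} staged={none}
After op 4 (git reset c.txt): modified={a.txt, d.txt} staged={none}
After op 5 (git add d.txt): modified={a.txt} staged={d.txt}
After op 6 (modify d.txt): modified={a.txt, d.txt} staged={d.txt}
After op 7 (git reset d.txt): modified={a.txt, d.txt} staged={none}
After op 8 (git add d.txt): modified={a.txt} staged={d.txt}
After op 9 (git add a.txt): modified={none} staged={a.txt, d.txt}
After op 10 (modify d.txt): modified={d.txt} staged={a.txt, d.txt}

Answer: d.txt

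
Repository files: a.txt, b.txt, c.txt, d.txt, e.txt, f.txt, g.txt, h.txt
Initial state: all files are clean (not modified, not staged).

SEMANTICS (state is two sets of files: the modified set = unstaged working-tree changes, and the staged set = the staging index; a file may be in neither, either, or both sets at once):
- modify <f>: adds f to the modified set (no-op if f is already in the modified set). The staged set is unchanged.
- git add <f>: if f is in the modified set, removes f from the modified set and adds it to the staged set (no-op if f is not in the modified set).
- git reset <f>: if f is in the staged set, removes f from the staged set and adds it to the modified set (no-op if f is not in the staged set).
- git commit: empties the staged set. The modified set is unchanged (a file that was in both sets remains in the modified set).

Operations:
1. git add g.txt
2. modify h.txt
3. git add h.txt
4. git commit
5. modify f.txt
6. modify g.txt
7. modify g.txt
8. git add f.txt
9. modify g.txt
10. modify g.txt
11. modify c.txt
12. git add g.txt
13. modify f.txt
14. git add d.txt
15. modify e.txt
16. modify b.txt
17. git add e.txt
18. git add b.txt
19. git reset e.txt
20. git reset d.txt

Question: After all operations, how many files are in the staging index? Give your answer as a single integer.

After op 1 (git add g.txt): modified={none} staged={none}
After op 2 (modify h.txt): modified={h.txt} staged={none}
After op 3 (git add h.txt): modified={none} staged={h.txt}
After op 4 (git commit): modified={none} staged={none}
After op 5 (modify f.txt): modified={f.txt} staged={none}
After op 6 (modify g.txt): modified={f.txt, g.txt} staged={none}
After op 7 (modify g.txt): modified={f.txt, g.txt} staged={none}
After op 8 (git add f.txt): modified={g.txt} staged={f.txt}
After op 9 (modify g.txt): modified={g.txt} staged={f.txt}
After op 10 (modify g.txt): modified={g.txt} staged={f.txt}
After op 11 (modify c.txt): modified={c.txt, g.txt} staged={f.txt}
After op 12 (git add g.txt): modified={c.txt} staged={f.txt, g.txt}
After op 13 (modify f.txt): modified={c.txt, f.txt} staged={f.txt, g.txt}
After op 14 (git add d.txt): modified={c.txt, f.txt} staged={f.txt, g.txt}
After op 15 (modify e.txt): modified={c.txt, e.txt, f.txt} staged={f.txt, g.txt}
After op 16 (modify b.txt): modified={b.txt, c.txt, e.txt, f.txt} staged={f.txt, g.txt}
After op 17 (git add e.txt): modified={b.txt, c.txt, f.txt} staged={e.txt, f.txt, g.txt}
After op 18 (git add b.txt): modified={c.txt, f.txt} staged={b.txt, e.txt, f.txt, g.txt}
After op 19 (git reset e.txt): modified={c.txt, e.txt, f.txt} staged={b.txt, f.txt, g.txt}
After op 20 (git reset d.txt): modified={c.txt, e.txt, f.txt} staged={b.txt, f.txt, g.txt}
Final staged set: {b.txt, f.txt, g.txt} -> count=3

Answer: 3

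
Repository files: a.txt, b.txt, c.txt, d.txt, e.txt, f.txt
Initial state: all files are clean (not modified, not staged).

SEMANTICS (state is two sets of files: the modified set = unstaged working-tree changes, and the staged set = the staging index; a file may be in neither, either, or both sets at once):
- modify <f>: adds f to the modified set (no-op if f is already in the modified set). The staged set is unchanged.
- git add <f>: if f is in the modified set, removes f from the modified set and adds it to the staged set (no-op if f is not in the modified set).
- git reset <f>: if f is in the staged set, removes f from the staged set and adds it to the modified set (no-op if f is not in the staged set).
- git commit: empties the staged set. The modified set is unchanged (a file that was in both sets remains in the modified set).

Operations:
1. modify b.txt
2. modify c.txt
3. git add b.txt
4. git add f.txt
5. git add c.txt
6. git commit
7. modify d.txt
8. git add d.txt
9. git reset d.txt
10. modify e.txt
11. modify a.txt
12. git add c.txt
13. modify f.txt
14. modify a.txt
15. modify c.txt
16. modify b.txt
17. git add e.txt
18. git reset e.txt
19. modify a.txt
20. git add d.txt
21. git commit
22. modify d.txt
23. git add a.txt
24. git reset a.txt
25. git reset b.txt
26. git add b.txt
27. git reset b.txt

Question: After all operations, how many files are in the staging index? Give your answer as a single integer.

Answer: 0

Derivation:
After op 1 (modify b.txt): modified={b.txt} staged={none}
After op 2 (modify c.txt): modified={b.txt, c.txt} staged={none}
After op 3 (git add b.txt): modified={c.txt} staged={b.txt}
After op 4 (git add f.txt): modified={c.txt} staged={b.txt}
After op 5 (git add c.txt): modified={none} staged={b.txt, c.txt}
After op 6 (git commit): modified={none} staged={none}
After op 7 (modify d.txt): modified={d.txt} staged={none}
After op 8 (git add d.txt): modified={none} staged={d.txt}
After op 9 (git reset d.txt): modified={d.txt} staged={none}
After op 10 (modify e.txt): modified={d.txt, e.txt} staged={none}
After op 11 (modify a.txt): modified={a.txt, d.txt, e.txt} staged={none}
After op 12 (git add c.txt): modified={a.txt, d.txt, e.txt} staged={none}
After op 13 (modify f.txt): modified={a.txt, d.txt, e.txt, f.txt} staged={none}
After op 14 (modify a.txt): modified={a.txt, d.txt, e.txt, f.txt} staged={none}
After op 15 (modify c.txt): modified={a.txt, c.txt, d.txt, e.txt, f.txt} staged={none}
After op 16 (modify b.txt): modified={a.txt, b.txt, c.txt, d.txt, e.txt, f.txt} staged={none}
After op 17 (git add e.txt): modified={a.txt, b.txt, c.txt, d.txt, f.txt} staged={e.txt}
After op 18 (git reset e.txt): modified={a.txt, b.txt, c.txt, d.txt, e.txt, f.txt} staged={none}
After op 19 (modify a.txt): modified={a.txt, b.txt, c.txt, d.txt, e.txt, f.txt} staged={none}
After op 20 (git add d.txt): modified={a.txt, b.txt, c.txt, e.txt, f.txt} staged={d.txt}
After op 21 (git commit): modified={a.txt, b.txt, c.txt, e.txt, f.txt} staged={none}
After op 22 (modify d.txt): modified={a.txt, b.txt, c.txt, d.txt, e.txt, f.txt} staged={none}
After op 23 (git add a.txt): modified={b.txt, c.txt, d.txt, e.txt, f.txt} staged={a.txt}
After op 24 (git reset a.txt): modified={a.txt, b.txt, c.txt, d.txt, e.txt, f.txt} staged={none}
After op 25 (git reset b.txt): modified={a.txt, b.txt, c.txt, d.txt, e.txt, f.txt} staged={none}
After op 26 (git add b.txt): modified={a.txt, c.txt, d.txt, e.txt, f.txt} staged={b.txt}
After op 27 (git reset b.txt): modified={a.txt, b.txt, c.txt, d.txt, e.txt, f.txt} staged={none}
Final staged set: {none} -> count=0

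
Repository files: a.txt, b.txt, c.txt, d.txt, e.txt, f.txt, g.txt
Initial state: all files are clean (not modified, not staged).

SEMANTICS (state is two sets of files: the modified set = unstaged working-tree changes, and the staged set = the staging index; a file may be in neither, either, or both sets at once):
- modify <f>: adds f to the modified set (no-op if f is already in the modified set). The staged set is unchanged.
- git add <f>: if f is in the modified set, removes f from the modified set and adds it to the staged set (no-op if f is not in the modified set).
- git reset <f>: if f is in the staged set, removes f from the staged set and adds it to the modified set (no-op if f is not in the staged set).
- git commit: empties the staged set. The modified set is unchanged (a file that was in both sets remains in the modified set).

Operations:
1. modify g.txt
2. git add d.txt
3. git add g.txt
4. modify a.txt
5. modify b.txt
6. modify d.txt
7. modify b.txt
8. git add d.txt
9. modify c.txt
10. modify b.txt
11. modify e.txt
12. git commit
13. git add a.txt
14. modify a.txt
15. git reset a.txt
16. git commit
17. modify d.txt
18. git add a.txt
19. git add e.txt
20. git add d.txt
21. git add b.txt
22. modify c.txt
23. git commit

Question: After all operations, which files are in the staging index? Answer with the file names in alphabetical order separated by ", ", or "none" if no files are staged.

Answer: none

Derivation:
After op 1 (modify g.txt): modified={g.txt} staged={none}
After op 2 (git add d.txt): modified={g.txt} staged={none}
After op 3 (git add g.txt): modified={none} staged={g.txt}
After op 4 (modify a.txt): modified={a.txt} staged={g.txt}
After op 5 (modify b.txt): modified={a.txt, b.txt} staged={g.txt}
After op 6 (modify d.txt): modified={a.txt, b.txt, d.txt} staged={g.txt}
After op 7 (modify b.txt): modified={a.txt, b.txt, d.txt} staged={g.txt}
After op 8 (git add d.txt): modified={a.txt, b.txt} staged={d.txt, g.txt}
After op 9 (modify c.txt): modified={a.txt, b.txt, c.txt} staged={d.txt, g.txt}
After op 10 (modify b.txt): modified={a.txt, b.txt, c.txt} staged={d.txt, g.txt}
After op 11 (modify e.txt): modified={a.txt, b.txt, c.txt, e.txt} staged={d.txt, g.txt}
After op 12 (git commit): modified={a.txt, b.txt, c.txt, e.txt} staged={none}
After op 13 (git add a.txt): modified={b.txt, c.txt, e.txt} staged={a.txt}
After op 14 (modify a.txt): modified={a.txt, b.txt, c.txt, e.txt} staged={a.txt}
After op 15 (git reset a.txt): modified={a.txt, b.txt, c.txt, e.txt} staged={none}
After op 16 (git commit): modified={a.txt, b.txt, c.txt, e.txt} staged={none}
After op 17 (modify d.txt): modified={a.txt, b.txt, c.txt, d.txt, e.txt} staged={none}
After op 18 (git add a.txt): modified={b.txt, c.txt, d.txt, e.txt} staged={a.txt}
After op 19 (git add e.txt): modified={b.txt, c.txt, d.txt} staged={a.txt, e.txt}
After op 20 (git add d.txt): modified={b.txt, c.txt} staged={a.txt, d.txt, e.txt}
After op 21 (git add b.txt): modified={c.txt} staged={a.txt, b.txt, d.txt, e.txt}
After op 22 (modify c.txt): modified={c.txt} staged={a.txt, b.txt, d.txt, e.txt}
After op 23 (git commit): modified={c.txt} staged={none}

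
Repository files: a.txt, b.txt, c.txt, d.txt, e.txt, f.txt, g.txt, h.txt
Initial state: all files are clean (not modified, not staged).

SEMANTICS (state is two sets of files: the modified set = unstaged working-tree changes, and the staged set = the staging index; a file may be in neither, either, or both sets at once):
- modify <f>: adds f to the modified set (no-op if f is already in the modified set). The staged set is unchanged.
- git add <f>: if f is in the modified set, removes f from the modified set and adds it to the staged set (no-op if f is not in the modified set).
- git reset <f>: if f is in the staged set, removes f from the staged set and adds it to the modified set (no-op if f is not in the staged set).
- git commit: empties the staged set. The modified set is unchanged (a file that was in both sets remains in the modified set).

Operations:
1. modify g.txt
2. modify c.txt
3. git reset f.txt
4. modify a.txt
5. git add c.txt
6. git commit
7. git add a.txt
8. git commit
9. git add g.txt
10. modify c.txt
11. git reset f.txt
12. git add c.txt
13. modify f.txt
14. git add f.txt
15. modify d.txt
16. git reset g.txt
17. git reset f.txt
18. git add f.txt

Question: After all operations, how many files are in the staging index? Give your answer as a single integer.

After op 1 (modify g.txt): modified={g.txt} staged={none}
After op 2 (modify c.txt): modified={c.txt, g.txt} staged={none}
After op 3 (git reset f.txt): modified={c.txt, g.txt} staged={none}
After op 4 (modify a.txt): modified={a.txt, c.txt, g.txt} staged={none}
After op 5 (git add c.txt): modified={a.txt, g.txt} staged={c.txt}
After op 6 (git commit): modified={a.txt, g.txt} staged={none}
After op 7 (git add a.txt): modified={g.txt} staged={a.txt}
After op 8 (git commit): modified={g.txt} staged={none}
After op 9 (git add g.txt): modified={none} staged={g.txt}
After op 10 (modify c.txt): modified={c.txt} staged={g.txt}
After op 11 (git reset f.txt): modified={c.txt} staged={g.txt}
After op 12 (git add c.txt): modified={none} staged={c.txt, g.txt}
After op 13 (modify f.txt): modified={f.txt} staged={c.txt, g.txt}
After op 14 (git add f.txt): modified={none} staged={c.txt, f.txt, g.txt}
After op 15 (modify d.txt): modified={d.txt} staged={c.txt, f.txt, g.txt}
After op 16 (git reset g.txt): modified={d.txt, g.txt} staged={c.txt, f.txt}
After op 17 (git reset f.txt): modified={d.txt, f.txt, g.txt} staged={c.txt}
After op 18 (git add f.txt): modified={d.txt, g.txt} staged={c.txt, f.txt}
Final staged set: {c.txt, f.txt} -> count=2

Answer: 2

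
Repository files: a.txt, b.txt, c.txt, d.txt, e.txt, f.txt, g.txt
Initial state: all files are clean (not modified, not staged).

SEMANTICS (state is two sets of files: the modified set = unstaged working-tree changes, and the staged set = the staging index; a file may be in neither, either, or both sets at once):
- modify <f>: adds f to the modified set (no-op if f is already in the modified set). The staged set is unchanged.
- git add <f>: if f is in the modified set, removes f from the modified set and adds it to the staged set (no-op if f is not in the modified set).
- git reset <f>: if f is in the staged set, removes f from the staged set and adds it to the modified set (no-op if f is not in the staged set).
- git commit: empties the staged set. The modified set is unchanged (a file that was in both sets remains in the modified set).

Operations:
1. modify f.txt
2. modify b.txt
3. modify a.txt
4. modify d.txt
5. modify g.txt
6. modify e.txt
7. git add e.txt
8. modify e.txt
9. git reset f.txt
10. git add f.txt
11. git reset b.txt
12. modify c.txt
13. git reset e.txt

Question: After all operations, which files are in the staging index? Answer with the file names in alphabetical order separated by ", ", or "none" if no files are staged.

After op 1 (modify f.txt): modified={f.txt} staged={none}
After op 2 (modify b.txt): modified={b.txt, f.txt} staged={none}
After op 3 (modify a.txt): modified={a.txt, b.txt, f.txt} staged={none}
After op 4 (modify d.txt): modified={a.txt, b.txt, d.txt, f.txt} staged={none}
After op 5 (modify g.txt): modified={a.txt, b.txt, d.txt, f.txt, g.txt} staged={none}
After op 6 (modify e.txt): modified={a.txt, b.txt, d.txt, e.txt, f.txt, g.txt} staged={none}
After op 7 (git add e.txt): modified={a.txt, b.txt, d.txt, f.txt, g.txt} staged={e.txt}
After op 8 (modify e.txt): modified={a.txt, b.txt, d.txt, e.txt, f.txt, g.txt} staged={e.txt}
After op 9 (git reset f.txt): modified={a.txt, b.txt, d.txt, e.txt, f.txt, g.txt} staged={e.txt}
After op 10 (git add f.txt): modified={a.txt, b.txt, d.txt, e.txt, g.txt} staged={e.txt, f.txt}
After op 11 (git reset b.txt): modified={a.txt, b.txt, d.txt, e.txt, g.txt} staged={e.txt, f.txt}
After op 12 (modify c.txt): modified={a.txt, b.txt, c.txt, d.txt, e.txt, g.txt} staged={e.txt, f.txt}
After op 13 (git reset e.txt): modified={a.txt, b.txt, c.txt, d.txt, e.txt, g.txt} staged={f.txt}

Answer: f.txt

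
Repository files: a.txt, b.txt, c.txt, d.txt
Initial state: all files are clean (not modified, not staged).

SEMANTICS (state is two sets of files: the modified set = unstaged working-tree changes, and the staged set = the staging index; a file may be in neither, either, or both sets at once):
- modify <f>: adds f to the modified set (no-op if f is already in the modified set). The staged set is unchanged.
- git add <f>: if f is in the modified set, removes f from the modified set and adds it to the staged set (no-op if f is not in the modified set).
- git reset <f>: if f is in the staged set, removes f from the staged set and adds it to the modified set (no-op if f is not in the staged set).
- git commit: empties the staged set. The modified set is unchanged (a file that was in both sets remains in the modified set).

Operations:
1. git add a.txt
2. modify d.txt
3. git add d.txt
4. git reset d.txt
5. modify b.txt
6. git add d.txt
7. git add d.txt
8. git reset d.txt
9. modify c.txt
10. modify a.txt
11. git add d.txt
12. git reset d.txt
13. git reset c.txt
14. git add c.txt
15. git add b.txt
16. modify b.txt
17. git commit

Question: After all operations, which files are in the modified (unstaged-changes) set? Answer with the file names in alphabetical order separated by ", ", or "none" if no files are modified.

Answer: a.txt, b.txt, d.txt

Derivation:
After op 1 (git add a.txt): modified={none} staged={none}
After op 2 (modify d.txt): modified={d.txt} staged={none}
After op 3 (git add d.txt): modified={none} staged={d.txt}
After op 4 (git reset d.txt): modified={d.txt} staged={none}
After op 5 (modify b.txt): modified={b.txt, d.txt} staged={none}
After op 6 (git add d.txt): modified={b.txt} staged={d.txt}
After op 7 (git add d.txt): modified={b.txt} staged={d.txt}
After op 8 (git reset d.txt): modified={b.txt, d.txt} staged={none}
After op 9 (modify c.txt): modified={b.txt, c.txt, d.txt} staged={none}
After op 10 (modify a.txt): modified={a.txt, b.txt, c.txt, d.txt} staged={none}
After op 11 (git add d.txt): modified={a.txt, b.txt, c.txt} staged={d.txt}
After op 12 (git reset d.txt): modified={a.txt, b.txt, c.txt, d.txt} staged={none}
After op 13 (git reset c.txt): modified={a.txt, b.txt, c.txt, d.txt} staged={none}
After op 14 (git add c.txt): modified={a.txt, b.txt, d.txt} staged={c.txt}
After op 15 (git add b.txt): modified={a.txt, d.txt} staged={b.txt, c.txt}
After op 16 (modify b.txt): modified={a.txt, b.txt, d.txt} staged={b.txt, c.txt}
After op 17 (git commit): modified={a.txt, b.txt, d.txt} staged={none}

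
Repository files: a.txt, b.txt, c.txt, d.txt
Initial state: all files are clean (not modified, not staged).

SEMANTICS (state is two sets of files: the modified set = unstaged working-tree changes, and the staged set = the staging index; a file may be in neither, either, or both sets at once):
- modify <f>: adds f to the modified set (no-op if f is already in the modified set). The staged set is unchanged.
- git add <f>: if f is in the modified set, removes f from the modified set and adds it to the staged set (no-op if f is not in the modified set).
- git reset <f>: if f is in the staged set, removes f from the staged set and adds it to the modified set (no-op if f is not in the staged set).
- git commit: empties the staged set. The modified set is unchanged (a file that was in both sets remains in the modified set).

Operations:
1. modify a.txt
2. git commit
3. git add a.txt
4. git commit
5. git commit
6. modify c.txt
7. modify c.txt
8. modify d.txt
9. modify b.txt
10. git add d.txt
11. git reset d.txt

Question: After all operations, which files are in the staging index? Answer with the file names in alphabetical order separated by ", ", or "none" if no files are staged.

After op 1 (modify a.txt): modified={a.txt} staged={none}
After op 2 (git commit): modified={a.txt} staged={none}
After op 3 (git add a.txt): modified={none} staged={a.txt}
After op 4 (git commit): modified={none} staged={none}
After op 5 (git commit): modified={none} staged={none}
After op 6 (modify c.txt): modified={c.txt} staged={none}
After op 7 (modify c.txt): modified={c.txt} staged={none}
After op 8 (modify d.txt): modified={c.txt, d.txt} staged={none}
After op 9 (modify b.txt): modified={b.txt, c.txt, d.txt} staged={none}
After op 10 (git add d.txt): modified={b.txt, c.txt} staged={d.txt}
After op 11 (git reset d.txt): modified={b.txt, c.txt, d.txt} staged={none}

Answer: none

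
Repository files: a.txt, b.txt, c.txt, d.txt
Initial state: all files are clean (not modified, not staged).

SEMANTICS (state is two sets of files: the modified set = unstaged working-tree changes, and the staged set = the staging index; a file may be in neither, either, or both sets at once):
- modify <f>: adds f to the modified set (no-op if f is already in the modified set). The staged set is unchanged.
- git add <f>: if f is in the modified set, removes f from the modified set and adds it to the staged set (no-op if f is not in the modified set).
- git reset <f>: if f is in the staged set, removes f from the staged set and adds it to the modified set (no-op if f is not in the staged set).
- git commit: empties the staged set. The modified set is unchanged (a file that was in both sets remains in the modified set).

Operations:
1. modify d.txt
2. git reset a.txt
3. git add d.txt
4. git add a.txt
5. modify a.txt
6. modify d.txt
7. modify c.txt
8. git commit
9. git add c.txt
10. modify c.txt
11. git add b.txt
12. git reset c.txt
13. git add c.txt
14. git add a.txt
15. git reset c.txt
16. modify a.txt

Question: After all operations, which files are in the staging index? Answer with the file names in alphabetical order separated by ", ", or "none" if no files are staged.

Answer: a.txt

Derivation:
After op 1 (modify d.txt): modified={d.txt} staged={none}
After op 2 (git reset a.txt): modified={d.txt} staged={none}
After op 3 (git add d.txt): modified={none} staged={d.txt}
After op 4 (git add a.txt): modified={none} staged={d.txt}
After op 5 (modify a.txt): modified={a.txt} staged={d.txt}
After op 6 (modify d.txt): modified={a.txt, d.txt} staged={d.txt}
After op 7 (modify c.txt): modified={a.txt, c.txt, d.txt} staged={d.txt}
After op 8 (git commit): modified={a.txt, c.txt, d.txt} staged={none}
After op 9 (git add c.txt): modified={a.txt, d.txt} staged={c.txt}
After op 10 (modify c.txt): modified={a.txt, c.txt, d.txt} staged={c.txt}
After op 11 (git add b.txt): modified={a.txt, c.txt, d.txt} staged={c.txt}
After op 12 (git reset c.txt): modified={a.txt, c.txt, d.txt} staged={none}
After op 13 (git add c.txt): modified={a.txt, d.txt} staged={c.txt}
After op 14 (git add a.txt): modified={d.txt} staged={a.txt, c.txt}
After op 15 (git reset c.txt): modified={c.txt, d.txt} staged={a.txt}
After op 16 (modify a.txt): modified={a.txt, c.txt, d.txt} staged={a.txt}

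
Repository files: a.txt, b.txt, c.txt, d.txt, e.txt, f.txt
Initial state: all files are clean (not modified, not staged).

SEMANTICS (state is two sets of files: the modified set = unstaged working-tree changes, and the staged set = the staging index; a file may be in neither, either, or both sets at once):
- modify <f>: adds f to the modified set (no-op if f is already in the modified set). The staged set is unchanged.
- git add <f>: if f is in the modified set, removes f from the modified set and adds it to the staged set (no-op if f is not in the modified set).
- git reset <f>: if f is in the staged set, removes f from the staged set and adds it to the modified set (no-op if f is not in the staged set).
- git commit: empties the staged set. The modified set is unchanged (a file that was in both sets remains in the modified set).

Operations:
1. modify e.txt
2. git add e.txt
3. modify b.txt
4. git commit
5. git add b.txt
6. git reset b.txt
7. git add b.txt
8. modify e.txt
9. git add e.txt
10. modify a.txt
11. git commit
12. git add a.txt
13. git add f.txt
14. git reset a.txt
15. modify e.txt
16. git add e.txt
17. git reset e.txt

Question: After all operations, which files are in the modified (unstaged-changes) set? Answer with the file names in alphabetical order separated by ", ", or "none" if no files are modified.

Answer: a.txt, e.txt

Derivation:
After op 1 (modify e.txt): modified={e.txt} staged={none}
After op 2 (git add e.txt): modified={none} staged={e.txt}
After op 3 (modify b.txt): modified={b.txt} staged={e.txt}
After op 4 (git commit): modified={b.txt} staged={none}
After op 5 (git add b.txt): modified={none} staged={b.txt}
After op 6 (git reset b.txt): modified={b.txt} staged={none}
After op 7 (git add b.txt): modified={none} staged={b.txt}
After op 8 (modify e.txt): modified={e.txt} staged={b.txt}
After op 9 (git add e.txt): modified={none} staged={b.txt, e.txt}
After op 10 (modify a.txt): modified={a.txt} staged={b.txt, e.txt}
After op 11 (git commit): modified={a.txt} staged={none}
After op 12 (git add a.txt): modified={none} staged={a.txt}
After op 13 (git add f.txt): modified={none} staged={a.txt}
After op 14 (git reset a.txt): modified={a.txt} staged={none}
After op 15 (modify e.txt): modified={a.txt, e.txt} staged={none}
After op 16 (git add e.txt): modified={a.txt} staged={e.txt}
After op 17 (git reset e.txt): modified={a.txt, e.txt} staged={none}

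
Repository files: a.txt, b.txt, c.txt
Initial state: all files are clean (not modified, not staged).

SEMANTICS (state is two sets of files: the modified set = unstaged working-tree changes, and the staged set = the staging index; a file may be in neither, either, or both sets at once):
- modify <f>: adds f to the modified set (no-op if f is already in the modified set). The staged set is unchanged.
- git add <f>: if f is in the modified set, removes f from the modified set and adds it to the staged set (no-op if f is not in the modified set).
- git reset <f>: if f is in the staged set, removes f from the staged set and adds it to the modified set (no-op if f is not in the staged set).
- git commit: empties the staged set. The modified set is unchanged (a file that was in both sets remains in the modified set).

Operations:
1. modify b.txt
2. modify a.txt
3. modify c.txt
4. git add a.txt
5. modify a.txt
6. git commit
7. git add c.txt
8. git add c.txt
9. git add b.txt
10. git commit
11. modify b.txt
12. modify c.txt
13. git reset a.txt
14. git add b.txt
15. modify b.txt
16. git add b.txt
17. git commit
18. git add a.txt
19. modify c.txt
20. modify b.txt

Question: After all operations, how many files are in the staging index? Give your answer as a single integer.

Answer: 1

Derivation:
After op 1 (modify b.txt): modified={b.txt} staged={none}
After op 2 (modify a.txt): modified={a.txt, b.txt} staged={none}
After op 3 (modify c.txt): modified={a.txt, b.txt, c.txt} staged={none}
After op 4 (git add a.txt): modified={b.txt, c.txt} staged={a.txt}
After op 5 (modify a.txt): modified={a.txt, b.txt, c.txt} staged={a.txt}
After op 6 (git commit): modified={a.txt, b.txt, c.txt} staged={none}
After op 7 (git add c.txt): modified={a.txt, b.txt} staged={c.txt}
After op 8 (git add c.txt): modified={a.txt, b.txt} staged={c.txt}
After op 9 (git add b.txt): modified={a.txt} staged={b.txt, c.txt}
After op 10 (git commit): modified={a.txt} staged={none}
After op 11 (modify b.txt): modified={a.txt, b.txt} staged={none}
After op 12 (modify c.txt): modified={a.txt, b.txt, c.txt} staged={none}
After op 13 (git reset a.txt): modified={a.txt, b.txt, c.txt} staged={none}
After op 14 (git add b.txt): modified={a.txt, c.txt} staged={b.txt}
After op 15 (modify b.txt): modified={a.txt, b.txt, c.txt} staged={b.txt}
After op 16 (git add b.txt): modified={a.txt, c.txt} staged={b.txt}
After op 17 (git commit): modified={a.txt, c.txt} staged={none}
After op 18 (git add a.txt): modified={c.txt} staged={a.txt}
After op 19 (modify c.txt): modified={c.txt} staged={a.txt}
After op 20 (modify b.txt): modified={b.txt, c.txt} staged={a.txt}
Final staged set: {a.txt} -> count=1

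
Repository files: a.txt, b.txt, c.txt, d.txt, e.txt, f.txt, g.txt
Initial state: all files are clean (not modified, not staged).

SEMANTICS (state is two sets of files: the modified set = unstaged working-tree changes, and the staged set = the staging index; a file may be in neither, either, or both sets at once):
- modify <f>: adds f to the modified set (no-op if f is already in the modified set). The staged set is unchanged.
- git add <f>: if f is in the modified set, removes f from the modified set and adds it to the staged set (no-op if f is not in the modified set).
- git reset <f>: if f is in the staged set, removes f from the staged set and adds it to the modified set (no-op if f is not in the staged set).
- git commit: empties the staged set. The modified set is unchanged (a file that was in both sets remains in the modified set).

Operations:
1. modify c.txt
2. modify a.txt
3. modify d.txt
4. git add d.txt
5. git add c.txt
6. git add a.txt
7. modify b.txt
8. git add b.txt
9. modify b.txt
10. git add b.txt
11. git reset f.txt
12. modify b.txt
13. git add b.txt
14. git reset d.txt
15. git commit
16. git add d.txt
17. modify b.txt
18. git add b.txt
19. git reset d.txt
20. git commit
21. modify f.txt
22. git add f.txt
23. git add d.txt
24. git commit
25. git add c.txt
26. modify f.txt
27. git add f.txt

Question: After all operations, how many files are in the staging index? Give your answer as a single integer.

Answer: 1

Derivation:
After op 1 (modify c.txt): modified={c.txt} staged={none}
After op 2 (modify a.txt): modified={a.txt, c.txt} staged={none}
After op 3 (modify d.txt): modified={a.txt, c.txt, d.txt} staged={none}
After op 4 (git add d.txt): modified={a.txt, c.txt} staged={d.txt}
After op 5 (git add c.txt): modified={a.txt} staged={c.txt, d.txt}
After op 6 (git add a.txt): modified={none} staged={a.txt, c.txt, d.txt}
After op 7 (modify b.txt): modified={b.txt} staged={a.txt, c.txt, d.txt}
After op 8 (git add b.txt): modified={none} staged={a.txt, b.txt, c.txt, d.txt}
After op 9 (modify b.txt): modified={b.txt} staged={a.txt, b.txt, c.txt, d.txt}
After op 10 (git add b.txt): modified={none} staged={a.txt, b.txt, c.txt, d.txt}
After op 11 (git reset f.txt): modified={none} staged={a.txt, b.txt, c.txt, d.txt}
After op 12 (modify b.txt): modified={b.txt} staged={a.txt, b.txt, c.txt, d.txt}
After op 13 (git add b.txt): modified={none} staged={a.txt, b.txt, c.txt, d.txt}
After op 14 (git reset d.txt): modified={d.txt} staged={a.txt, b.txt, c.txt}
After op 15 (git commit): modified={d.txt} staged={none}
After op 16 (git add d.txt): modified={none} staged={d.txt}
After op 17 (modify b.txt): modified={b.txt} staged={d.txt}
After op 18 (git add b.txt): modified={none} staged={b.txt, d.txt}
After op 19 (git reset d.txt): modified={d.txt} staged={b.txt}
After op 20 (git commit): modified={d.txt} staged={none}
After op 21 (modify f.txt): modified={d.txt, f.txt} staged={none}
After op 22 (git add f.txt): modified={d.txt} staged={f.txt}
After op 23 (git add d.txt): modified={none} staged={d.txt, f.txt}
After op 24 (git commit): modified={none} staged={none}
After op 25 (git add c.txt): modified={none} staged={none}
After op 26 (modify f.txt): modified={f.txt} staged={none}
After op 27 (git add f.txt): modified={none} staged={f.txt}
Final staged set: {f.txt} -> count=1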